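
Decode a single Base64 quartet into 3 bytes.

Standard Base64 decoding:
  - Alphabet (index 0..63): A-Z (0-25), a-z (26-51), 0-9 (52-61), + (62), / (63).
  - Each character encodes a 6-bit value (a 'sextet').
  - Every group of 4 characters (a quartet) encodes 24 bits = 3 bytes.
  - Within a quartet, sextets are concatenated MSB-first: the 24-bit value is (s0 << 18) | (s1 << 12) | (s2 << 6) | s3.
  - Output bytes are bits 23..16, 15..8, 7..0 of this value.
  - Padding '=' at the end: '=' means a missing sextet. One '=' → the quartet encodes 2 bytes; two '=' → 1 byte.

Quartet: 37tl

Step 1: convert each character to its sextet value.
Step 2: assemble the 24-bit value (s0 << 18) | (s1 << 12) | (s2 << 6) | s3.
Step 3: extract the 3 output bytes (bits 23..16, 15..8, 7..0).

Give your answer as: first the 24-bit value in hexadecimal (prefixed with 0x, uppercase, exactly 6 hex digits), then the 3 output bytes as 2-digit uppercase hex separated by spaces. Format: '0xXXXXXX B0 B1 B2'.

Answer: 0xDFBB65 DF BB 65

Derivation:
Sextets: 3=55, 7=59, t=45, l=37
24-bit: (55<<18) | (59<<12) | (45<<6) | 37
      = 0xDC0000 | 0x03B000 | 0x000B40 | 0x000025
      = 0xDFBB65
Bytes: (v>>16)&0xFF=DF, (v>>8)&0xFF=BB, v&0xFF=65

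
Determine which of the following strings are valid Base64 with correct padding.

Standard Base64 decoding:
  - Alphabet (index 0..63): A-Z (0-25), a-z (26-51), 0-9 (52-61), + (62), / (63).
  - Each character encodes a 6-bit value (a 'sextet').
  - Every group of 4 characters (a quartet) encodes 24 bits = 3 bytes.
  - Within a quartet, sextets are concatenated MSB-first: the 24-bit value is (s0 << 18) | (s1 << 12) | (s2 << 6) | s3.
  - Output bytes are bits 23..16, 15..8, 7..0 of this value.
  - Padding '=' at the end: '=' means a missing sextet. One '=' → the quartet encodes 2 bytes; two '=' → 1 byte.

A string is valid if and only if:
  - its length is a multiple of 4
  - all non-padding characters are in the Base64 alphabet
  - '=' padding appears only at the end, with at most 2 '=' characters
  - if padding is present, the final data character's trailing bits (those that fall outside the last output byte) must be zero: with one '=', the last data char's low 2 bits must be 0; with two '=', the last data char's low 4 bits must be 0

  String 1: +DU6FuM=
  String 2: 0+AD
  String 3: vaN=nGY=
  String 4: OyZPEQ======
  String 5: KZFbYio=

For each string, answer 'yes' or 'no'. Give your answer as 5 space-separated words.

String 1: '+DU6FuM=' → valid
String 2: '0+AD' → valid
String 3: 'vaN=nGY=' → invalid (bad char(s): ['=']; '=' in middle)
String 4: 'OyZPEQ======' → invalid (6 pad chars (max 2))
String 5: 'KZFbYio=' → valid

Answer: yes yes no no yes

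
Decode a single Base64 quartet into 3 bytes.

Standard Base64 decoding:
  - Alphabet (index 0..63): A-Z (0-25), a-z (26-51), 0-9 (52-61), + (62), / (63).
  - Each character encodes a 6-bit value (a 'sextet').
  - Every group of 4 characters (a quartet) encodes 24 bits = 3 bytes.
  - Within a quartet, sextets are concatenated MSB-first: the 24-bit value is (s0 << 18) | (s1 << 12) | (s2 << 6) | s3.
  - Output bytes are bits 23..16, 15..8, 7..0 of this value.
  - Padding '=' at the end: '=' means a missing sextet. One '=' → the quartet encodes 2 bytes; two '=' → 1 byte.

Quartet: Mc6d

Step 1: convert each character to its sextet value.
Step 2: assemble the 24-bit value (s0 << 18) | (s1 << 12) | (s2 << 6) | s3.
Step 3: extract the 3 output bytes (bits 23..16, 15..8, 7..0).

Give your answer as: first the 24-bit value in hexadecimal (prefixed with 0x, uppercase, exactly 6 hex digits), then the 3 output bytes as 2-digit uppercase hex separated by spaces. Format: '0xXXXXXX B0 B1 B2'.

Sextets: M=12, c=28, 6=58, d=29
24-bit: (12<<18) | (28<<12) | (58<<6) | 29
      = 0x300000 | 0x01C000 | 0x000E80 | 0x00001D
      = 0x31CE9D
Bytes: (v>>16)&0xFF=31, (v>>8)&0xFF=CE, v&0xFF=9D

Answer: 0x31CE9D 31 CE 9D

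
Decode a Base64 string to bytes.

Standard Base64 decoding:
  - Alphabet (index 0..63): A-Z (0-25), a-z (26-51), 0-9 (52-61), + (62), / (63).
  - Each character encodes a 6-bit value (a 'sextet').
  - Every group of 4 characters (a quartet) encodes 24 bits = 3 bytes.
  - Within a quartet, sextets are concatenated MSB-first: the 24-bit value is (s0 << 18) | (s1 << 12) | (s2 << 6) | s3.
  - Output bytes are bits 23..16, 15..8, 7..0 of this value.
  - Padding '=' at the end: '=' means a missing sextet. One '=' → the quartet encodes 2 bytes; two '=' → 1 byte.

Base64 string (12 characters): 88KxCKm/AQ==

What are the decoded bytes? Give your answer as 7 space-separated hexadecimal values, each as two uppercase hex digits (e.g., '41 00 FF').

After char 0 ('8'=60): chars_in_quartet=1 acc=0x3C bytes_emitted=0
After char 1 ('8'=60): chars_in_quartet=2 acc=0xF3C bytes_emitted=0
After char 2 ('K'=10): chars_in_quartet=3 acc=0x3CF0A bytes_emitted=0
After char 3 ('x'=49): chars_in_quartet=4 acc=0xF3C2B1 -> emit F3 C2 B1, reset; bytes_emitted=3
After char 4 ('C'=2): chars_in_quartet=1 acc=0x2 bytes_emitted=3
After char 5 ('K'=10): chars_in_quartet=2 acc=0x8A bytes_emitted=3
After char 6 ('m'=38): chars_in_quartet=3 acc=0x22A6 bytes_emitted=3
After char 7 ('/'=63): chars_in_quartet=4 acc=0x8A9BF -> emit 08 A9 BF, reset; bytes_emitted=6
After char 8 ('A'=0): chars_in_quartet=1 acc=0x0 bytes_emitted=6
After char 9 ('Q'=16): chars_in_quartet=2 acc=0x10 bytes_emitted=6
Padding '==': partial quartet acc=0x10 -> emit 01; bytes_emitted=7

Answer: F3 C2 B1 08 A9 BF 01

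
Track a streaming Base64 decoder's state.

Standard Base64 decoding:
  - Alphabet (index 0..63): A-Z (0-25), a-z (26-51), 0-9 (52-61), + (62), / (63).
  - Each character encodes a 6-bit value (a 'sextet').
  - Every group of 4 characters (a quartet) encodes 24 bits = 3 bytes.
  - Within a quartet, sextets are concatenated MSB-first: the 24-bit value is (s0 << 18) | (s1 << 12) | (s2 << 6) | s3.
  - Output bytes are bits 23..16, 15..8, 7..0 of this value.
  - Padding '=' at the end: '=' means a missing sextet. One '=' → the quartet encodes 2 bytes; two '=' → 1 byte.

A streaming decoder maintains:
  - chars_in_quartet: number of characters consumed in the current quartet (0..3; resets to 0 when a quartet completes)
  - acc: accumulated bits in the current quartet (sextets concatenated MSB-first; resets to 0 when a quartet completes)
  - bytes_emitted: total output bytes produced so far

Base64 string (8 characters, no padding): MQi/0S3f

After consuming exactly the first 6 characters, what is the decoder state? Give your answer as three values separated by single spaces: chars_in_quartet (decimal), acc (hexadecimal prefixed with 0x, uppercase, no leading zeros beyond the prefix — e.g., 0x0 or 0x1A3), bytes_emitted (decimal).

After char 0 ('M'=12): chars_in_quartet=1 acc=0xC bytes_emitted=0
After char 1 ('Q'=16): chars_in_quartet=2 acc=0x310 bytes_emitted=0
After char 2 ('i'=34): chars_in_quartet=3 acc=0xC422 bytes_emitted=0
After char 3 ('/'=63): chars_in_quartet=4 acc=0x3108BF -> emit 31 08 BF, reset; bytes_emitted=3
After char 4 ('0'=52): chars_in_quartet=1 acc=0x34 bytes_emitted=3
After char 5 ('S'=18): chars_in_quartet=2 acc=0xD12 bytes_emitted=3

Answer: 2 0xD12 3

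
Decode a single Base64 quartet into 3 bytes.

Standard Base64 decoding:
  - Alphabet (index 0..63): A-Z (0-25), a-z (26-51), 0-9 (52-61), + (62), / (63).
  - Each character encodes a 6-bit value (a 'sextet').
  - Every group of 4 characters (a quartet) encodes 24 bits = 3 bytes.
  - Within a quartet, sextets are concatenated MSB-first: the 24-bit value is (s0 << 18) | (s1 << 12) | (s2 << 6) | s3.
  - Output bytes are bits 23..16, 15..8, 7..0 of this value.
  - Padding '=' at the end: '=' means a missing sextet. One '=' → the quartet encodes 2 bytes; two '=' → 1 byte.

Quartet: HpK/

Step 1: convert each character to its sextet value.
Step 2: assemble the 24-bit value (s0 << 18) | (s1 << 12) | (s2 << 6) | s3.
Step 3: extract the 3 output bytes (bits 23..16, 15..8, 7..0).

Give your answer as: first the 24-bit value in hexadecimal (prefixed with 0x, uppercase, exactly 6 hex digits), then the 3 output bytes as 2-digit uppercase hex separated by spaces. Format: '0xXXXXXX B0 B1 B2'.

Sextets: H=7, p=41, K=10, /=63
24-bit: (7<<18) | (41<<12) | (10<<6) | 63
      = 0x1C0000 | 0x029000 | 0x000280 | 0x00003F
      = 0x1E92BF
Bytes: (v>>16)&0xFF=1E, (v>>8)&0xFF=92, v&0xFF=BF

Answer: 0x1E92BF 1E 92 BF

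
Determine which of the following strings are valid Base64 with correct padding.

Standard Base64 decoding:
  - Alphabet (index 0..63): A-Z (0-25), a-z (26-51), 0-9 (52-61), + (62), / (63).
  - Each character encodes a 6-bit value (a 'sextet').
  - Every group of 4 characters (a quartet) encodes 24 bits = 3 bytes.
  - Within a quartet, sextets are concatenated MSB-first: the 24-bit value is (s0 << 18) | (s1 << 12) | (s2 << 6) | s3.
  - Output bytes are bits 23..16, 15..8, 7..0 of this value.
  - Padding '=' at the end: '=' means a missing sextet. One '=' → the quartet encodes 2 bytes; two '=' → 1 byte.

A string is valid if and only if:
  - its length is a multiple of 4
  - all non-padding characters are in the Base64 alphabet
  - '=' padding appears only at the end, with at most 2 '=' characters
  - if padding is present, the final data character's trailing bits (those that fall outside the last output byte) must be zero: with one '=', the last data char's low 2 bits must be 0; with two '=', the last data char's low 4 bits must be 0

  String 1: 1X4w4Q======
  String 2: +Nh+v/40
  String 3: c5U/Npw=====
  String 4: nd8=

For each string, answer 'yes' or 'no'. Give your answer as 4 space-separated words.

Answer: no yes no yes

Derivation:
String 1: '1X4w4Q======' → invalid (6 pad chars (max 2))
String 2: '+Nh+v/40' → valid
String 3: 'c5U/Npw=====' → invalid (5 pad chars (max 2))
String 4: 'nd8=' → valid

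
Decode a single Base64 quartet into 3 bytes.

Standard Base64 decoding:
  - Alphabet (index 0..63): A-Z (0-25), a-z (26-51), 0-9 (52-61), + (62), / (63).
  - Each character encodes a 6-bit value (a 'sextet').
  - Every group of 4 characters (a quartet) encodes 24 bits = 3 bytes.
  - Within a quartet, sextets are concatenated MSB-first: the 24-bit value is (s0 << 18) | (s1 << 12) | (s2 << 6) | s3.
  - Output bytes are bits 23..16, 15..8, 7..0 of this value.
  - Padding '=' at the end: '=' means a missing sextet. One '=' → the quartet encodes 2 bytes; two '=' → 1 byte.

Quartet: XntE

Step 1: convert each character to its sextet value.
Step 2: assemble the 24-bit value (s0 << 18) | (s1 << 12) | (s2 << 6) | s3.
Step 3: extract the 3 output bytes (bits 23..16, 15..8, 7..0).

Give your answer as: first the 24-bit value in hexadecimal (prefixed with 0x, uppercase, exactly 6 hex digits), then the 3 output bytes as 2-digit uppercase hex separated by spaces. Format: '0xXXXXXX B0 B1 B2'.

Answer: 0x5E7B44 5E 7B 44

Derivation:
Sextets: X=23, n=39, t=45, E=4
24-bit: (23<<18) | (39<<12) | (45<<6) | 4
      = 0x5C0000 | 0x027000 | 0x000B40 | 0x000004
      = 0x5E7B44
Bytes: (v>>16)&0xFF=5E, (v>>8)&0xFF=7B, v&0xFF=44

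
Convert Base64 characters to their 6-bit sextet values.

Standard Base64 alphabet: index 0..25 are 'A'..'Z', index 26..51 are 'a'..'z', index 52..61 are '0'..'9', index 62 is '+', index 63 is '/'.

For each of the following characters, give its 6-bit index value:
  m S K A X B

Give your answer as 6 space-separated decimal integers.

Answer: 38 18 10 0 23 1

Derivation:
'm': a..z range, 26 + ord('m') − ord('a') = 38
'S': A..Z range, ord('S') − ord('A') = 18
'K': A..Z range, ord('K') − ord('A') = 10
'A': A..Z range, ord('A') − ord('A') = 0
'X': A..Z range, ord('X') − ord('A') = 23
'B': A..Z range, ord('B') − ord('A') = 1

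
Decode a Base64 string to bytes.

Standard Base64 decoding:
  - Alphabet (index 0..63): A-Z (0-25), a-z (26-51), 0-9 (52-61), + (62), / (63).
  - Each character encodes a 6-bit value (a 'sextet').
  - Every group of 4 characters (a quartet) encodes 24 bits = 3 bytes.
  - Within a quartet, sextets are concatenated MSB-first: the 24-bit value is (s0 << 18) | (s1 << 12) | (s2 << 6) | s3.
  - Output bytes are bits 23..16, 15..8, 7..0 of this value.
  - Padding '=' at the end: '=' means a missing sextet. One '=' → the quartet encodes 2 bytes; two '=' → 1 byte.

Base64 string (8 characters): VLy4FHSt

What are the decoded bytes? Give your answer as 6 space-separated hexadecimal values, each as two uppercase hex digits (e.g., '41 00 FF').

Answer: 54 BC B8 14 74 AD

Derivation:
After char 0 ('V'=21): chars_in_quartet=1 acc=0x15 bytes_emitted=0
After char 1 ('L'=11): chars_in_quartet=2 acc=0x54B bytes_emitted=0
After char 2 ('y'=50): chars_in_quartet=3 acc=0x152F2 bytes_emitted=0
After char 3 ('4'=56): chars_in_quartet=4 acc=0x54BCB8 -> emit 54 BC B8, reset; bytes_emitted=3
After char 4 ('F'=5): chars_in_quartet=1 acc=0x5 bytes_emitted=3
After char 5 ('H'=7): chars_in_quartet=2 acc=0x147 bytes_emitted=3
After char 6 ('S'=18): chars_in_quartet=3 acc=0x51D2 bytes_emitted=3
After char 7 ('t'=45): chars_in_quartet=4 acc=0x1474AD -> emit 14 74 AD, reset; bytes_emitted=6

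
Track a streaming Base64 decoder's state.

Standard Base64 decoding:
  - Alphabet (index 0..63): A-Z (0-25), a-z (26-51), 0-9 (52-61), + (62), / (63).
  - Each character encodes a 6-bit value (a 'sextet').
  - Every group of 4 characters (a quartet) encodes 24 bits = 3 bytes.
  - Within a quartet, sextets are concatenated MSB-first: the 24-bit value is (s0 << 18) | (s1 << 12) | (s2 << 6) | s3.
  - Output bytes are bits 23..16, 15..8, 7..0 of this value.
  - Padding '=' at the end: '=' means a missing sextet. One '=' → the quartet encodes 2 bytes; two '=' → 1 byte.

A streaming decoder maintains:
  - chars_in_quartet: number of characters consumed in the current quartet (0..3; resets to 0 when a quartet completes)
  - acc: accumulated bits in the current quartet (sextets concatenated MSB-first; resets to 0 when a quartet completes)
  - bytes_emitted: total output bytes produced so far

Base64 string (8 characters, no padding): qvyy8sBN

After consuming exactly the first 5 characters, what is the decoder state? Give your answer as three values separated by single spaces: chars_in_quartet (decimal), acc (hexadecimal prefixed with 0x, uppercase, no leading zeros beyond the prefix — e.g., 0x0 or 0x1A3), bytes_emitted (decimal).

After char 0 ('q'=42): chars_in_quartet=1 acc=0x2A bytes_emitted=0
After char 1 ('v'=47): chars_in_quartet=2 acc=0xAAF bytes_emitted=0
After char 2 ('y'=50): chars_in_quartet=3 acc=0x2ABF2 bytes_emitted=0
After char 3 ('y'=50): chars_in_quartet=4 acc=0xAAFCB2 -> emit AA FC B2, reset; bytes_emitted=3
After char 4 ('8'=60): chars_in_quartet=1 acc=0x3C bytes_emitted=3

Answer: 1 0x3C 3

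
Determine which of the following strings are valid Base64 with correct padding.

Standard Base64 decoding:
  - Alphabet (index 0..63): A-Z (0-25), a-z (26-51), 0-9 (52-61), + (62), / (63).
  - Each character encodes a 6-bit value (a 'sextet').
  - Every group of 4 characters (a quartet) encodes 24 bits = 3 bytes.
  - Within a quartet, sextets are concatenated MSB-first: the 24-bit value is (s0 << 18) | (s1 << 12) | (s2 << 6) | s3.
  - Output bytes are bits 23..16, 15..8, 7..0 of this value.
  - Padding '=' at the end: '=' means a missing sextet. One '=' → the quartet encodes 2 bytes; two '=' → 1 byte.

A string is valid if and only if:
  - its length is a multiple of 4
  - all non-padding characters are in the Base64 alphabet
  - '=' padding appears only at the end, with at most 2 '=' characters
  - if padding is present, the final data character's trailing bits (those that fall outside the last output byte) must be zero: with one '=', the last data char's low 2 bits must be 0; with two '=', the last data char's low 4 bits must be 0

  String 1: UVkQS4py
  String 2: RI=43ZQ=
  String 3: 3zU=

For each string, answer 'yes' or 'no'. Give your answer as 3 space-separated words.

String 1: 'UVkQS4py' → valid
String 2: 'RI=43ZQ=' → invalid (bad char(s): ['=']; '=' in middle)
String 3: '3zU=' → valid

Answer: yes no yes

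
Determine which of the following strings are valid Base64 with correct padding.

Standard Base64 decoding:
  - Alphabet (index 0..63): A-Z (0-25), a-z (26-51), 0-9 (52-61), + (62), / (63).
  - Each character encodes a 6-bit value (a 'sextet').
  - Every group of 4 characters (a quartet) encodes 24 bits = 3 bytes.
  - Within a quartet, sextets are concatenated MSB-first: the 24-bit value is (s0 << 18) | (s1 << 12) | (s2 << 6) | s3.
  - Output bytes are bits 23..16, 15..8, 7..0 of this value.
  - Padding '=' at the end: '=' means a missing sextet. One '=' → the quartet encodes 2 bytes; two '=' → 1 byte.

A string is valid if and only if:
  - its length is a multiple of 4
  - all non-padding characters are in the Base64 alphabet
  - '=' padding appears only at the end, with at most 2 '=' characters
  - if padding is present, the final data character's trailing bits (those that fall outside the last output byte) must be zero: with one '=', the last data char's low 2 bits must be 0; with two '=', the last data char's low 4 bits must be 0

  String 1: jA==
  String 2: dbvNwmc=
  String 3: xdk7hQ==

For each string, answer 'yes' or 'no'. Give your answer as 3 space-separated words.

Answer: yes yes yes

Derivation:
String 1: 'jA==' → valid
String 2: 'dbvNwmc=' → valid
String 3: 'xdk7hQ==' → valid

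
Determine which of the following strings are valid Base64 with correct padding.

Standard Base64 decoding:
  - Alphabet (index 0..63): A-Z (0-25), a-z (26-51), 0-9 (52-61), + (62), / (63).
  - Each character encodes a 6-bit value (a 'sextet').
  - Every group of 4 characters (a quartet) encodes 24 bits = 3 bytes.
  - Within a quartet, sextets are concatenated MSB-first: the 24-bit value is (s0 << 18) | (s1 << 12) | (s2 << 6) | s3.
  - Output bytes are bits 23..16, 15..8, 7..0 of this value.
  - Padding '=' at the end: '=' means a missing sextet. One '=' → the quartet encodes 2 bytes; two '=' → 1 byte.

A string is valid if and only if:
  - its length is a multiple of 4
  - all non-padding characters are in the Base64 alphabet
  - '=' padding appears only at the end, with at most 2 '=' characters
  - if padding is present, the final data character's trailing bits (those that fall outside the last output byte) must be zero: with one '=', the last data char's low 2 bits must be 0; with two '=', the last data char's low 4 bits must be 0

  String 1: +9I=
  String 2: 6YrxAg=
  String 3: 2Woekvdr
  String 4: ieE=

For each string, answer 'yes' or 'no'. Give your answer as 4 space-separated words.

Answer: yes no yes yes

Derivation:
String 1: '+9I=' → valid
String 2: '6YrxAg=' → invalid (len=7 not mult of 4)
String 3: '2Woekvdr' → valid
String 4: 'ieE=' → valid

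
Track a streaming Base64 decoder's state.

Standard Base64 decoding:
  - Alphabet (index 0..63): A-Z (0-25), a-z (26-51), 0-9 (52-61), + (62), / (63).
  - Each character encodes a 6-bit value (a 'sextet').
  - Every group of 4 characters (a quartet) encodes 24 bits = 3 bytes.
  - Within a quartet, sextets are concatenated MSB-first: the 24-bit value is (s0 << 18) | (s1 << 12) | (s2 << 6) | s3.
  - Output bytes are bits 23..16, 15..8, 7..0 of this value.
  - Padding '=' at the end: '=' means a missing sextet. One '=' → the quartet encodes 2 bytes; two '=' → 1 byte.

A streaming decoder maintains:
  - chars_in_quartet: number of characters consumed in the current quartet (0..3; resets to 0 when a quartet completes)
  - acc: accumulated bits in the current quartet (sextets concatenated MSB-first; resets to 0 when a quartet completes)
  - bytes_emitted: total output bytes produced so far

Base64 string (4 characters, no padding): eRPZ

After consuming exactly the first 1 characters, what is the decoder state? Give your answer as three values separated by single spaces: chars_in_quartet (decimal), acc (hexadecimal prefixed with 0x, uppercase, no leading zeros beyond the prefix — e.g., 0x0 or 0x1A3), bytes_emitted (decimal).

After char 0 ('e'=30): chars_in_quartet=1 acc=0x1E bytes_emitted=0

Answer: 1 0x1E 0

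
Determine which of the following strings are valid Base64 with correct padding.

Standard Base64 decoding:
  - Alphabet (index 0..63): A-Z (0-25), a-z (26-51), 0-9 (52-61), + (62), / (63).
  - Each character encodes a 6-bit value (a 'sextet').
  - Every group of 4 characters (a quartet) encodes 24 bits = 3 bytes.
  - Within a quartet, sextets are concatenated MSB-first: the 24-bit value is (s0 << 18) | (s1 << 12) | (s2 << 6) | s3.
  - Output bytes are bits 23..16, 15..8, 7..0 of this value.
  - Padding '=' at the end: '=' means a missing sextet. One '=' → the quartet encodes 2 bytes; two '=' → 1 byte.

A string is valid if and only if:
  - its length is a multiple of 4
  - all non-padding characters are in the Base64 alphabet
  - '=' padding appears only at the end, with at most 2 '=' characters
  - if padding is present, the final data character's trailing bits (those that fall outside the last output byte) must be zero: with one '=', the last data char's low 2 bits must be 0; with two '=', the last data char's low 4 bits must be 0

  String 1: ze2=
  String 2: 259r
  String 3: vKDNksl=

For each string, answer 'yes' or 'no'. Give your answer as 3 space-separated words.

Answer: no yes no

Derivation:
String 1: 'ze2=' → invalid (bad trailing bits)
String 2: '259r' → valid
String 3: 'vKDNksl=' → invalid (bad trailing bits)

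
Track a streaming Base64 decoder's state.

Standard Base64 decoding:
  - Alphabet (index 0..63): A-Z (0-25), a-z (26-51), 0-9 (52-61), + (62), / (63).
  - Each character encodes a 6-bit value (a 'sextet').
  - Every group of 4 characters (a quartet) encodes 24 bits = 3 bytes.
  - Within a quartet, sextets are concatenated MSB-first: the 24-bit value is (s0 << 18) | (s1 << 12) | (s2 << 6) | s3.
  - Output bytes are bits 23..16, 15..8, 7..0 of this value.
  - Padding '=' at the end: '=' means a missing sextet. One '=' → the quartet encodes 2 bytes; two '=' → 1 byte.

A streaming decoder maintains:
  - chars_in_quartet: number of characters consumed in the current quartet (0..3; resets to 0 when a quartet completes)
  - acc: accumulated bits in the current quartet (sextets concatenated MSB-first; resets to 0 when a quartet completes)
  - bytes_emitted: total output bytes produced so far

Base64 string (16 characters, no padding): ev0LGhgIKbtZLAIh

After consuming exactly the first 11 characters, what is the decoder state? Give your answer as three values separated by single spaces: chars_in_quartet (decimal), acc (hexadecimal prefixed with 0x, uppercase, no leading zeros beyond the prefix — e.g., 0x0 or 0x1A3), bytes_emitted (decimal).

After char 0 ('e'=30): chars_in_quartet=1 acc=0x1E bytes_emitted=0
After char 1 ('v'=47): chars_in_quartet=2 acc=0x7AF bytes_emitted=0
After char 2 ('0'=52): chars_in_quartet=3 acc=0x1EBF4 bytes_emitted=0
After char 3 ('L'=11): chars_in_quartet=4 acc=0x7AFD0B -> emit 7A FD 0B, reset; bytes_emitted=3
After char 4 ('G'=6): chars_in_quartet=1 acc=0x6 bytes_emitted=3
After char 5 ('h'=33): chars_in_quartet=2 acc=0x1A1 bytes_emitted=3
After char 6 ('g'=32): chars_in_quartet=3 acc=0x6860 bytes_emitted=3
After char 7 ('I'=8): chars_in_quartet=4 acc=0x1A1808 -> emit 1A 18 08, reset; bytes_emitted=6
After char 8 ('K'=10): chars_in_quartet=1 acc=0xA bytes_emitted=6
After char 9 ('b'=27): chars_in_quartet=2 acc=0x29B bytes_emitted=6
After char 10 ('t'=45): chars_in_quartet=3 acc=0xA6ED bytes_emitted=6

Answer: 3 0xA6ED 6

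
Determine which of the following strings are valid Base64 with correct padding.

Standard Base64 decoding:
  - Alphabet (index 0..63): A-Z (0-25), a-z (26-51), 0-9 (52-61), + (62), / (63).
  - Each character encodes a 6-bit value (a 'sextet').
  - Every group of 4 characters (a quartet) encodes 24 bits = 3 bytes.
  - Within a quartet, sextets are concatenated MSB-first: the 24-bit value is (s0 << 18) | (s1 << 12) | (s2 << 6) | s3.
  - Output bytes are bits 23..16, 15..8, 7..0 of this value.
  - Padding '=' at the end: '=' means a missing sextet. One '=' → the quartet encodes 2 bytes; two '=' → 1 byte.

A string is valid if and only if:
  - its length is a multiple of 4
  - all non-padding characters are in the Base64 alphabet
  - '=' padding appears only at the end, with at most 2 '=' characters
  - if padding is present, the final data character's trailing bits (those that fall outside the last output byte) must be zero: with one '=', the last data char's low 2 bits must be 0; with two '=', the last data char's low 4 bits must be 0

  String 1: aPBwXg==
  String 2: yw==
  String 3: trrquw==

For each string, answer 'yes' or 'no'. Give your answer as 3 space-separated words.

Answer: yes yes yes

Derivation:
String 1: 'aPBwXg==' → valid
String 2: 'yw==' → valid
String 3: 'trrquw==' → valid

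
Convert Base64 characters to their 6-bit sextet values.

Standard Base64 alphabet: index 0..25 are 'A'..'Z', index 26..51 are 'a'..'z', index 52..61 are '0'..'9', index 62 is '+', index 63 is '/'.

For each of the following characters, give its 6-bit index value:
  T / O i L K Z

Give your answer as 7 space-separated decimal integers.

'T': A..Z range, ord('T') − ord('A') = 19
'/': index 63
'O': A..Z range, ord('O') − ord('A') = 14
'i': a..z range, 26 + ord('i') − ord('a') = 34
'L': A..Z range, ord('L') − ord('A') = 11
'K': A..Z range, ord('K') − ord('A') = 10
'Z': A..Z range, ord('Z') − ord('A') = 25

Answer: 19 63 14 34 11 10 25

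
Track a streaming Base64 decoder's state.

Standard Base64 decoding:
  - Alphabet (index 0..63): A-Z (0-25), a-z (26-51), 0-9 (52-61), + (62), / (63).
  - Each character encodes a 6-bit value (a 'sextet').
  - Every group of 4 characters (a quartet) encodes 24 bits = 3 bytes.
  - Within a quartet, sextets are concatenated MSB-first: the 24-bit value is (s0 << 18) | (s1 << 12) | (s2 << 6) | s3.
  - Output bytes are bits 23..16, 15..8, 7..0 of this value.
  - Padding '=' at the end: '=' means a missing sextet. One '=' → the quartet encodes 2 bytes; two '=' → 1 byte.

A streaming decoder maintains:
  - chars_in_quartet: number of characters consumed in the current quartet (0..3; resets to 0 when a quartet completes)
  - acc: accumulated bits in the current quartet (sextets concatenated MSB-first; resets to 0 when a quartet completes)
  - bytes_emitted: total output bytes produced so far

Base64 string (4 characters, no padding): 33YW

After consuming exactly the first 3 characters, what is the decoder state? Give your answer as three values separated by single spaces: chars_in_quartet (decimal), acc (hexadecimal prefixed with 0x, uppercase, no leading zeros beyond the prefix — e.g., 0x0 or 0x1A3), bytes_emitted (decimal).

Answer: 3 0x37DD8 0

Derivation:
After char 0 ('3'=55): chars_in_quartet=1 acc=0x37 bytes_emitted=0
After char 1 ('3'=55): chars_in_quartet=2 acc=0xDF7 bytes_emitted=0
After char 2 ('Y'=24): chars_in_quartet=3 acc=0x37DD8 bytes_emitted=0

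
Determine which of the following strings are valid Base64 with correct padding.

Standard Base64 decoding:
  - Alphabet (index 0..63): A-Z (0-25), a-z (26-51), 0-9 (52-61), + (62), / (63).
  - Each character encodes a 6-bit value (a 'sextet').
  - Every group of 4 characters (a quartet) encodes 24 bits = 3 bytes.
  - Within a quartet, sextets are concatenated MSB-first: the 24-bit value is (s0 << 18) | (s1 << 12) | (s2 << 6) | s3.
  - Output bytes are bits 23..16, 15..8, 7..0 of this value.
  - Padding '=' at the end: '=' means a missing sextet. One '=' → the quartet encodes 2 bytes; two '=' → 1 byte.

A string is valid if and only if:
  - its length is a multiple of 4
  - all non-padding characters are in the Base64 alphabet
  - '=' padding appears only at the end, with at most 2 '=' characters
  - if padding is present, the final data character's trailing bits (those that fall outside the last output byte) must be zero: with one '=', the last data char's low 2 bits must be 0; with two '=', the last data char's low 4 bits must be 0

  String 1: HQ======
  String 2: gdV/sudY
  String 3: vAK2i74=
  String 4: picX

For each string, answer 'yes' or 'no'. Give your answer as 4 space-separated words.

Answer: no yes yes yes

Derivation:
String 1: 'HQ======' → invalid (6 pad chars (max 2))
String 2: 'gdV/sudY' → valid
String 3: 'vAK2i74=' → valid
String 4: 'picX' → valid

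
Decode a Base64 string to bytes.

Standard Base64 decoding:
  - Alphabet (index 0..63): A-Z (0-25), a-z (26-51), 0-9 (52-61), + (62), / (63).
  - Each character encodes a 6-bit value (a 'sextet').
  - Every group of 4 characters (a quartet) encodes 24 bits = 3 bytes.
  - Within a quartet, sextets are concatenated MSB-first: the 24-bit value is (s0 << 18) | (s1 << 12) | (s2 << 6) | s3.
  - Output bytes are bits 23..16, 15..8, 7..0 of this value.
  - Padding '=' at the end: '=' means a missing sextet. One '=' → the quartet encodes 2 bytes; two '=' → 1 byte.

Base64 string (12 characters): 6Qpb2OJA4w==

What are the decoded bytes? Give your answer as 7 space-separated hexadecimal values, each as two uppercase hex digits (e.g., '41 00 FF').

Answer: E9 0A 5B D8 E2 40 E3

Derivation:
After char 0 ('6'=58): chars_in_quartet=1 acc=0x3A bytes_emitted=0
After char 1 ('Q'=16): chars_in_quartet=2 acc=0xE90 bytes_emitted=0
After char 2 ('p'=41): chars_in_quartet=3 acc=0x3A429 bytes_emitted=0
After char 3 ('b'=27): chars_in_quartet=4 acc=0xE90A5B -> emit E9 0A 5B, reset; bytes_emitted=3
After char 4 ('2'=54): chars_in_quartet=1 acc=0x36 bytes_emitted=3
After char 5 ('O'=14): chars_in_quartet=2 acc=0xD8E bytes_emitted=3
After char 6 ('J'=9): chars_in_quartet=3 acc=0x36389 bytes_emitted=3
After char 7 ('A'=0): chars_in_quartet=4 acc=0xD8E240 -> emit D8 E2 40, reset; bytes_emitted=6
After char 8 ('4'=56): chars_in_quartet=1 acc=0x38 bytes_emitted=6
After char 9 ('w'=48): chars_in_quartet=2 acc=0xE30 bytes_emitted=6
Padding '==': partial quartet acc=0xE30 -> emit E3; bytes_emitted=7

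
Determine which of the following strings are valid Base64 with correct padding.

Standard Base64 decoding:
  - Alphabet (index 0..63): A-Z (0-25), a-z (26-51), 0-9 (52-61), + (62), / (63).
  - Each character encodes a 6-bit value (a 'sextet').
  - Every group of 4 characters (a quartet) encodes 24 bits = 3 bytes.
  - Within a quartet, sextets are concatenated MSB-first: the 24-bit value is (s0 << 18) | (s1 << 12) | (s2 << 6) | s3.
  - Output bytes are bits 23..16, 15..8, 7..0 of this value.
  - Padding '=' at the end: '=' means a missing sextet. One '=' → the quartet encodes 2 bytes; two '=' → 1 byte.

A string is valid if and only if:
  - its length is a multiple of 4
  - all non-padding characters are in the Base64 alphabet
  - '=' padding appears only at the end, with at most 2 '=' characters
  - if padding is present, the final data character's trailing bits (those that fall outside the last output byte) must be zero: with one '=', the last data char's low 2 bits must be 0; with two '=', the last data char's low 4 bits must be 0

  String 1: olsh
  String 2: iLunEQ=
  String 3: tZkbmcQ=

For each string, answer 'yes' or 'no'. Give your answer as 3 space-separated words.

String 1: 'olsh' → valid
String 2: 'iLunEQ=' → invalid (len=7 not mult of 4)
String 3: 'tZkbmcQ=' → valid

Answer: yes no yes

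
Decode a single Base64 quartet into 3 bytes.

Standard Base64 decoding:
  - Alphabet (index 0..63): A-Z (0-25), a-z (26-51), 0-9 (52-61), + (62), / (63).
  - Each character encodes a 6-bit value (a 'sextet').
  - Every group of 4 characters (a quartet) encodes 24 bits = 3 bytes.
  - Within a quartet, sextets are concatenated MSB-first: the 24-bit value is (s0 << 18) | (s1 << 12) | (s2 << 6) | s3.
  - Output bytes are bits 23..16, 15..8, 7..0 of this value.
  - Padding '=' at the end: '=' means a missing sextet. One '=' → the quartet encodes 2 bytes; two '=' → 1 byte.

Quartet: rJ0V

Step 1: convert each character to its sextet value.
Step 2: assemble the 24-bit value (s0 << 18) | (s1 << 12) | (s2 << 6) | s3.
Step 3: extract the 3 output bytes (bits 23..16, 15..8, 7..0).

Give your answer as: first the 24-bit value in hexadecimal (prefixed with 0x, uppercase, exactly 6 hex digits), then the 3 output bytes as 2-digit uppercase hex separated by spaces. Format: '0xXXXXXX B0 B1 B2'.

Answer: 0xAC9D15 AC 9D 15

Derivation:
Sextets: r=43, J=9, 0=52, V=21
24-bit: (43<<18) | (9<<12) | (52<<6) | 21
      = 0xAC0000 | 0x009000 | 0x000D00 | 0x000015
      = 0xAC9D15
Bytes: (v>>16)&0xFF=AC, (v>>8)&0xFF=9D, v&0xFF=15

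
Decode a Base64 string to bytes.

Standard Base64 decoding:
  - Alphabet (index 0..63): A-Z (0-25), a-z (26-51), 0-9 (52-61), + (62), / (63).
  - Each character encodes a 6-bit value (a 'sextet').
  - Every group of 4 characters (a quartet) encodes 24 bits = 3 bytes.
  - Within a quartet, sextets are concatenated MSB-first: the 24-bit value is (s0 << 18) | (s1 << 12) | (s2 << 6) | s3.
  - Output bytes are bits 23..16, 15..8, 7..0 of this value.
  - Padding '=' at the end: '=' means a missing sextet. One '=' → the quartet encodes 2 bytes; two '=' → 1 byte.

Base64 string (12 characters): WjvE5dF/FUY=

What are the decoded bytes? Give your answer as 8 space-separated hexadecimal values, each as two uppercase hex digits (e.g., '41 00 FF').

Answer: 5A 3B C4 E5 D1 7F 15 46

Derivation:
After char 0 ('W'=22): chars_in_quartet=1 acc=0x16 bytes_emitted=0
After char 1 ('j'=35): chars_in_quartet=2 acc=0x5A3 bytes_emitted=0
After char 2 ('v'=47): chars_in_quartet=3 acc=0x168EF bytes_emitted=0
After char 3 ('E'=4): chars_in_quartet=4 acc=0x5A3BC4 -> emit 5A 3B C4, reset; bytes_emitted=3
After char 4 ('5'=57): chars_in_quartet=1 acc=0x39 bytes_emitted=3
After char 5 ('d'=29): chars_in_quartet=2 acc=0xE5D bytes_emitted=3
After char 6 ('F'=5): chars_in_quartet=3 acc=0x39745 bytes_emitted=3
After char 7 ('/'=63): chars_in_quartet=4 acc=0xE5D17F -> emit E5 D1 7F, reset; bytes_emitted=6
After char 8 ('F'=5): chars_in_quartet=1 acc=0x5 bytes_emitted=6
After char 9 ('U'=20): chars_in_quartet=2 acc=0x154 bytes_emitted=6
After char 10 ('Y'=24): chars_in_quartet=3 acc=0x5518 bytes_emitted=6
Padding '=': partial quartet acc=0x5518 -> emit 15 46; bytes_emitted=8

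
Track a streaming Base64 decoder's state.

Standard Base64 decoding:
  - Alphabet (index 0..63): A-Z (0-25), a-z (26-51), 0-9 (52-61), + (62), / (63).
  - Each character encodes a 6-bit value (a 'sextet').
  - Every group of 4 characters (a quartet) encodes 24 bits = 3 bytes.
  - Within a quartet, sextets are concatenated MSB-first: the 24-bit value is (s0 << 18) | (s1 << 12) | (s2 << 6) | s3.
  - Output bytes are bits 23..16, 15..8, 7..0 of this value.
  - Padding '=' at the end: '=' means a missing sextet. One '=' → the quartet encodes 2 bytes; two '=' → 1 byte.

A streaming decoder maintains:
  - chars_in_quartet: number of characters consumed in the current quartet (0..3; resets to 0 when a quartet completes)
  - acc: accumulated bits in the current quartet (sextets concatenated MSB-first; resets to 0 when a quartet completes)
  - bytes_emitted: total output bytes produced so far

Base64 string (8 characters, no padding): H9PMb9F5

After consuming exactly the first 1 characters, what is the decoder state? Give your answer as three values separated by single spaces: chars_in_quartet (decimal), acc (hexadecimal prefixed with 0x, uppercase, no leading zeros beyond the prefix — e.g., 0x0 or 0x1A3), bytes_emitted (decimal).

After char 0 ('H'=7): chars_in_quartet=1 acc=0x7 bytes_emitted=0

Answer: 1 0x7 0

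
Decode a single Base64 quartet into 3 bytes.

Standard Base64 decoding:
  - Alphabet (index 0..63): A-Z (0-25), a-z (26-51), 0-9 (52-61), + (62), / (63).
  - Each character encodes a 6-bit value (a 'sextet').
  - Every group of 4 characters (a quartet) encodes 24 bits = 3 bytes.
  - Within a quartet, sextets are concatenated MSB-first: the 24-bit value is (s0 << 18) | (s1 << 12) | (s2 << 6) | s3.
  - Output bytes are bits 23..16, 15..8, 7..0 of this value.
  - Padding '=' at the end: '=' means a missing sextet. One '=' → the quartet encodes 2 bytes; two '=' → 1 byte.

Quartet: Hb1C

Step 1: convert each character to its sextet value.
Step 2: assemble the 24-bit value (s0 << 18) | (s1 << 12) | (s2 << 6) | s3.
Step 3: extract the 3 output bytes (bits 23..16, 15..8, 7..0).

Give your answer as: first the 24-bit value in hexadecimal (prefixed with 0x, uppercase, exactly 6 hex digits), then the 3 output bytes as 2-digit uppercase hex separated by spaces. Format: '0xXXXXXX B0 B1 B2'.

Sextets: H=7, b=27, 1=53, C=2
24-bit: (7<<18) | (27<<12) | (53<<6) | 2
      = 0x1C0000 | 0x01B000 | 0x000D40 | 0x000002
      = 0x1DBD42
Bytes: (v>>16)&0xFF=1D, (v>>8)&0xFF=BD, v&0xFF=42

Answer: 0x1DBD42 1D BD 42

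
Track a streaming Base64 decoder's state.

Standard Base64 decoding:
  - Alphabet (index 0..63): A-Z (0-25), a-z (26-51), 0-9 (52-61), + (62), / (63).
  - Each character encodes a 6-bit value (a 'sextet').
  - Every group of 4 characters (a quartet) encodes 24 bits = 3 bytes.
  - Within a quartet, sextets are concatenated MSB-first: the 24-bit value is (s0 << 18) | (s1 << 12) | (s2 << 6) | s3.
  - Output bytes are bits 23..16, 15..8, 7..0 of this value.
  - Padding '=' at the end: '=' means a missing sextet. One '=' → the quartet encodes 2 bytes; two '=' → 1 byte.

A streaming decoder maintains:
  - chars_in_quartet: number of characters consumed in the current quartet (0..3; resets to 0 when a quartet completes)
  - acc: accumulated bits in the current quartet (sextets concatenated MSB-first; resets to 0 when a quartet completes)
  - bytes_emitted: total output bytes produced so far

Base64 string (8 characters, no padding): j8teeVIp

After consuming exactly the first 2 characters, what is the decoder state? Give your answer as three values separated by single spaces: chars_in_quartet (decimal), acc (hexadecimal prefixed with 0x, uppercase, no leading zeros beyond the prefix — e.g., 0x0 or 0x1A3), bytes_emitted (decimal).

Answer: 2 0x8FC 0

Derivation:
After char 0 ('j'=35): chars_in_quartet=1 acc=0x23 bytes_emitted=0
After char 1 ('8'=60): chars_in_quartet=2 acc=0x8FC bytes_emitted=0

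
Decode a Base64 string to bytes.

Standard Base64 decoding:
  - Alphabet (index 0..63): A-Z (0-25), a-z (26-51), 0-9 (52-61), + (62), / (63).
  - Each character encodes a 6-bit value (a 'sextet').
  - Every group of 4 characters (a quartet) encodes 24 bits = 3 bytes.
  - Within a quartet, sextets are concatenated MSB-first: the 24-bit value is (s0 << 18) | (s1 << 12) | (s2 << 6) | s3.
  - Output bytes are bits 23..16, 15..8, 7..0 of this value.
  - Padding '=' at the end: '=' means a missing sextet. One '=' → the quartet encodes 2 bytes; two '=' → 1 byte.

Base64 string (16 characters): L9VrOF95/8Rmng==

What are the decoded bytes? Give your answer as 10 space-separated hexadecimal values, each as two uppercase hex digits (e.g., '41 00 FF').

Answer: 2F D5 6B 38 5F 79 FF C4 66 9E

Derivation:
After char 0 ('L'=11): chars_in_quartet=1 acc=0xB bytes_emitted=0
After char 1 ('9'=61): chars_in_quartet=2 acc=0x2FD bytes_emitted=0
After char 2 ('V'=21): chars_in_quartet=3 acc=0xBF55 bytes_emitted=0
After char 3 ('r'=43): chars_in_quartet=4 acc=0x2FD56B -> emit 2F D5 6B, reset; bytes_emitted=3
After char 4 ('O'=14): chars_in_quartet=1 acc=0xE bytes_emitted=3
After char 5 ('F'=5): chars_in_quartet=2 acc=0x385 bytes_emitted=3
After char 6 ('9'=61): chars_in_quartet=3 acc=0xE17D bytes_emitted=3
After char 7 ('5'=57): chars_in_quartet=4 acc=0x385F79 -> emit 38 5F 79, reset; bytes_emitted=6
After char 8 ('/'=63): chars_in_quartet=1 acc=0x3F bytes_emitted=6
After char 9 ('8'=60): chars_in_quartet=2 acc=0xFFC bytes_emitted=6
After char 10 ('R'=17): chars_in_quartet=3 acc=0x3FF11 bytes_emitted=6
After char 11 ('m'=38): chars_in_quartet=4 acc=0xFFC466 -> emit FF C4 66, reset; bytes_emitted=9
After char 12 ('n'=39): chars_in_quartet=1 acc=0x27 bytes_emitted=9
After char 13 ('g'=32): chars_in_quartet=2 acc=0x9E0 bytes_emitted=9
Padding '==': partial quartet acc=0x9E0 -> emit 9E; bytes_emitted=10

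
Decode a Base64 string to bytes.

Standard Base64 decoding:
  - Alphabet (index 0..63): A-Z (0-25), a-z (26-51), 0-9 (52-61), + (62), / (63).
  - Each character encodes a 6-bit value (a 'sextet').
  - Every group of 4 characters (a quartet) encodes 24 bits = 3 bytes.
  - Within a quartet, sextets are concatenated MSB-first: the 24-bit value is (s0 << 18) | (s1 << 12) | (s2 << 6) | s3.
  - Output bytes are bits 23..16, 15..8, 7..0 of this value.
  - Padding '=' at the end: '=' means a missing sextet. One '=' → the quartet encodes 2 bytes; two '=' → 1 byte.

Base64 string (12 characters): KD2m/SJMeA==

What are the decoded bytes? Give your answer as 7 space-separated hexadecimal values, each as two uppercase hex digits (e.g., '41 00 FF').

Answer: 28 3D A6 FD 22 4C 78

Derivation:
After char 0 ('K'=10): chars_in_quartet=1 acc=0xA bytes_emitted=0
After char 1 ('D'=3): chars_in_quartet=2 acc=0x283 bytes_emitted=0
After char 2 ('2'=54): chars_in_quartet=3 acc=0xA0F6 bytes_emitted=0
After char 3 ('m'=38): chars_in_quartet=4 acc=0x283DA6 -> emit 28 3D A6, reset; bytes_emitted=3
After char 4 ('/'=63): chars_in_quartet=1 acc=0x3F bytes_emitted=3
After char 5 ('S'=18): chars_in_quartet=2 acc=0xFD2 bytes_emitted=3
After char 6 ('J'=9): chars_in_quartet=3 acc=0x3F489 bytes_emitted=3
After char 7 ('M'=12): chars_in_quartet=4 acc=0xFD224C -> emit FD 22 4C, reset; bytes_emitted=6
After char 8 ('e'=30): chars_in_quartet=1 acc=0x1E bytes_emitted=6
After char 9 ('A'=0): chars_in_quartet=2 acc=0x780 bytes_emitted=6
Padding '==': partial quartet acc=0x780 -> emit 78; bytes_emitted=7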